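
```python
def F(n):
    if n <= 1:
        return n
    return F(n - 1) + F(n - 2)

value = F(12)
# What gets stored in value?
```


F(12)
= F(11) + F(10)
= (F(10) + F(9)) + F(10)
Computing bottom-up: F(0)=0, F(1)=1, F(2)=1, F(3)=2, F(4)=3, F(5)=5, F(6)=8, F(7)=13, F(8)=21, F(9)=34, F(10)=55, F(11)=89, F(12)=144
= 144


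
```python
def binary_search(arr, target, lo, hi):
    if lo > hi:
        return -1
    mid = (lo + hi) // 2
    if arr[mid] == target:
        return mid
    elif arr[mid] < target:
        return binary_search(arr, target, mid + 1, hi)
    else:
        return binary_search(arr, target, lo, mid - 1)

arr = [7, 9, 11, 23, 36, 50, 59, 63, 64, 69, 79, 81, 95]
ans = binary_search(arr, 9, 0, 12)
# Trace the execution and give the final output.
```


binary_search(arr, 9, 0, 12)
lo=0, hi=12, mid=6, arr[mid]=59
59 > 9, search left half
lo=0, hi=5, mid=2, arr[mid]=11
11 > 9, search left half
lo=0, hi=1, mid=0, arr[mid]=7
7 < 9, search right half
lo=1, hi=1, mid=1, arr[mid]=9
arr[1] == 9, found at index 1
= 1


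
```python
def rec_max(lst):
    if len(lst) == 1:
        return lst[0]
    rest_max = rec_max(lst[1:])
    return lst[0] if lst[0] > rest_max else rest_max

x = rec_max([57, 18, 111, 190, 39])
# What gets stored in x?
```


rec_max([57, 18, 111, 190, 39])
= compare 57 with rec_max([18, 111, 190, 39])
= compare 18 with rec_max([111, 190, 39])
= compare 111 with rec_max([190, 39])
= compare 190 with rec_max([39])
Base: rec_max([39]) = 39
compare 190 with 39: max = 190
compare 111 with 190: max = 190
compare 18 with 190: max = 190
compare 57 with 190: max = 190
= 190


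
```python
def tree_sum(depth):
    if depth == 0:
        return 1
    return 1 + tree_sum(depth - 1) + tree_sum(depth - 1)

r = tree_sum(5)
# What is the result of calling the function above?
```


tree_sum(5)
= 1 + tree_sum(4) + tree_sum(4)
= 1 + 2 * tree_sum(4)
tree_sum(k) = 2^(k+1) - 1
tree_sum(0) = 1
tree_sum(1) = 3
tree_sum(2) = 7
tree_sum(3) = 15
tree_sum(4) = 31
tree_sum(5) = 2^6 - 1 = 63


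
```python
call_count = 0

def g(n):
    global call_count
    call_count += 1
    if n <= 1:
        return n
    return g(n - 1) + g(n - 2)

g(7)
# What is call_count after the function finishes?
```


g(7) calls g(6) and g(5); each non-base call branches into two more.
Let C(k) = total number of calls made by g(k), including the call to g(k) itself.
Base cases: C(0) = 1, C(1) = 1
Recurrence: C(k) = 1 + C(k-1) + C(k-2)
  C(2) = 1 + C(1) + C(0) = 1 + 1 + 1 = 3
  C(3) = 1 + C(2) + C(1) = 1 + 3 + 1 = 5
  C(4) = 1 + C(3) + C(2) = 1 + 5 + 3 = 9
  C(5) = 1 + C(4) + C(3) = 1 + 9 + 5 = 15
  C(6) = 1 + C(5) + C(4) = 1 + 15 + 9 = 25
  C(7) = 1 + C(6) + C(5) = 1 + 25 + 15 = 41
Total calls = C(7) = 41


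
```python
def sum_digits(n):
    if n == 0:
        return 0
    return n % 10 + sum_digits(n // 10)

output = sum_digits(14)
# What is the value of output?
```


sum_digits(14)
= 4 + sum_digits(1)
= 4 + 1 + sum_digits(0)
= 4 + 1 + 0
= 5


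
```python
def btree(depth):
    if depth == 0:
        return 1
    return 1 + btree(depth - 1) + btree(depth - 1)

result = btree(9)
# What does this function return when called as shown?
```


btree(9)
= 1 + btree(8) + btree(8)
= 1 + 2 * btree(8)
btree(k) = 2^(k+1) - 1
btree(0) = 1
btree(1) = 3
btree(2) = 7
btree(3) = 15
btree(4) = 31
btree(9) = 2^10 - 1 = 1023


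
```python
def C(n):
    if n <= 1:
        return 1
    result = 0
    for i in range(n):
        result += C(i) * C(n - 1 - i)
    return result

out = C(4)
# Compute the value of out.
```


C(4)
= sum of C(i) * C(4-1-i) for i in 0..3
First compute sub-values bottom-up:
  C(0) = 1, C(1) = 1
  C(2) = 1*1 + 1*1 = 2
  C(3) = 1*2 + 1*1 + 2*1 = 5
Now C(4):
  C(0)*C(3) = 1*5 = 5
  C(1)*C(2) = 1*2 = 2
  C(2)*C(1) = 2*1 = 2
  C(3)*C(0) = 5*1 = 5
= 5 + 2 + 2 + 5
= 14


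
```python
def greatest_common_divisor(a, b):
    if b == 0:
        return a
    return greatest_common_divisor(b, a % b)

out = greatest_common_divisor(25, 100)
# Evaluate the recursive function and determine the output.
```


greatest_common_divisor(25, 100)
= greatest_common_divisor(100, 25 % 100) = greatest_common_divisor(100, 25)
= greatest_common_divisor(25, 100 % 25) = greatest_common_divisor(25, 0)
b == 0, return a = 25


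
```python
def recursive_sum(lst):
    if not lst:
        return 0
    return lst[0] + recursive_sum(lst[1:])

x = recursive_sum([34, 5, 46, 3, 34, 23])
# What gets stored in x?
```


recursive_sum([34, 5, 46, 3, 34, 23])
= 34 + recursive_sum([5, 46, 3, 34, 23])
= 34 + 5 + recursive_sum([46, 3, 34, 23])
= 34 + 5 + 46 + recursive_sum([3, 34, 23])
= 34 + 5 + 46 + 3 + recursive_sum([34, 23])
= 34 + 5 + 46 + 3 + 34 + recursive_sum([23])
= 34 + 5 + 46 + 3 + 34 + 23 + recursive_sum([])
= 34 + 5 + 46 + 3 + 34 + 23 + 0
= 145


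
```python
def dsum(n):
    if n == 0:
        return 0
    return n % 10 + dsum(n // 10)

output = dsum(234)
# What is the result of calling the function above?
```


dsum(234)
= 4 + dsum(23)
= 4 + 3 + dsum(2)
= 4 + 3 + 2 + dsum(0)
= 4 + 3 + 2 + 0
= 9


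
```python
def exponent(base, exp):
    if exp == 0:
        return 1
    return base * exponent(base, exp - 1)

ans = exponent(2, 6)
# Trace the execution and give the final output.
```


exponent(2, 6)
= 2 * exponent(2, 5)
= 2 * 2 * exponent(2, 4)
= 2 * 2 * 2 * exponent(2, 3)
= 2 * 2 * 2 * 2 * exponent(2, 2)
= 2 * 2 * 2 * 2 * 2 * exponent(2, 1)
= 2 * 2 * 2 * 2 * 2 * 2 * exponent(2, 0)
= 2 * 2 * 2 * 2 * 2 * 2 * 1
= 64


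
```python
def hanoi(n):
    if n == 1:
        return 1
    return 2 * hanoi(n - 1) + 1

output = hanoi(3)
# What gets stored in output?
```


hanoi(3)
= 2 * hanoi(2) + 1
= 2 * (2 * hanoi(1) + 1) + 1
Now compute bottom-up:
hanoi(1) = 1
hanoi(2) = 2 * 1 + 1 = 3
hanoi(3) = 2 * 3 + 1 = 7
= 7


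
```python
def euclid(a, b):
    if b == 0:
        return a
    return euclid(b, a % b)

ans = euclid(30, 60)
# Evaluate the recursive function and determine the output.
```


euclid(30, 60)
= euclid(60, 30 % 60) = euclid(60, 30)
= euclid(30, 60 % 30) = euclid(30, 0)
b == 0, return a = 30


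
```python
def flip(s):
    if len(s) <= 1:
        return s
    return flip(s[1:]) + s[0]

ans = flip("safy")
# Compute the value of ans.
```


flip("safy")
= flip("afy") + "s"
= flip("fy") + "a" + "s"
= flip("y") + "f" + "a" + "s"
= "y" + "f" + "a" + "s"
= "yfas"


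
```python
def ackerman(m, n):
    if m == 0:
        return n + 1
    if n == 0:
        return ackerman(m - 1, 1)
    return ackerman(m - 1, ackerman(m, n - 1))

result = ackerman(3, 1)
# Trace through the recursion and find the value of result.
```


ackerman(3, 1)
= ackerman(2, ackerman(3, 0))
First compute ackerman(3, 0) = 5
= ackerman(2, 5)
= 13


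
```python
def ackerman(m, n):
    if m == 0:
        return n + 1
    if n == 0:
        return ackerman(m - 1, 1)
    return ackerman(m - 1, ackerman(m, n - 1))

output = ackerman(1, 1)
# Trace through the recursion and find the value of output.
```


ackerman(1, 1)
= ackerman(0, ackerman(1, 0))
First compute ackerman(1, 0) = 2
= ackerman(0, 2)
= 3


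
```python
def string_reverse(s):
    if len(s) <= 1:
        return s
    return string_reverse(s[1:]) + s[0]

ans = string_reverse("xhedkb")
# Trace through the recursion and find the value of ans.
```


string_reverse("xhedkb")
= string_reverse("hedkb") + "x"
= string_reverse("edkb") + "h" + "x"
= string_reverse("dkb") + "e" + "h" + "x"
= string_reverse("kb") + "d" + "e" + "h" + "x"
= string_reverse("b") + "k" + "d" + "e" + "h" + "x"
= "b" + "k" + "d" + "e" + "h" + "x"
= "bkdehx"


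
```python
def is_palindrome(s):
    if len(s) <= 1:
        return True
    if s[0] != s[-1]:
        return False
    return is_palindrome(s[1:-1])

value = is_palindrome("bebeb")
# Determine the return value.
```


is_palindrome("bebeb")
"bebeb": s[0]='b' == s[-1]='b' -> is_palindrome("ebe")
"ebe": s[0]='e' == s[-1]='e' -> is_palindrome("b")
"b": len <= 1 -> True
= True


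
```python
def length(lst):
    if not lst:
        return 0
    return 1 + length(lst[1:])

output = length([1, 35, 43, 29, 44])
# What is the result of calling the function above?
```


length([1, 35, 43, 29, 44])
= 1 + length([35, 43, 29, 44])
= 1 + 1 + length([43, 29, 44])
= 1 + 1 + 1 + length([29, 44])
= 1 + 1 + 1 + 1 + length([44])
= 1 + 1 + 1 + 1 + 1 + length([])
= 1 + 1 + 1 + 1 + 1 + 0
= 5


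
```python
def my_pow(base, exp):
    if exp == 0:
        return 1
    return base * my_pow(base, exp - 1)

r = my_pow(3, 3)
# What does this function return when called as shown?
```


my_pow(3, 3)
= 3 * my_pow(3, 2)
= 3 * 3 * my_pow(3, 1)
= 3 * 3 * 3 * my_pow(3, 0)
= 3 * 3 * 3 * 1
= 27


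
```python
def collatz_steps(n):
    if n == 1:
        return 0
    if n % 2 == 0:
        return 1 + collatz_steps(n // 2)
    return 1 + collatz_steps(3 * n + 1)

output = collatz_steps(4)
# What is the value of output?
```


collatz_steps(4)
4 is even -> collatz_steps(2)
2 is even -> collatz_steps(1)
Reached 1 after 2 steps
= 2


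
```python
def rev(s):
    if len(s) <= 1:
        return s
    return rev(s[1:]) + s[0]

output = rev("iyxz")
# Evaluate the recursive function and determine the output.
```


rev("iyxz")
= rev("yxz") + "i"
= rev("xz") + "y" + "i"
= rev("z") + "x" + "y" + "i"
= "z" + "x" + "y" + "i"
= "zxyi"


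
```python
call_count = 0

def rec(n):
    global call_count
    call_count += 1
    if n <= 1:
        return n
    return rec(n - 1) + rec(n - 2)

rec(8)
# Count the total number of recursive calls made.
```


rec(8) calls rec(7) and rec(6); each non-base call branches into two more.
Let C(k) = total number of calls made by rec(k), including the call to rec(k) itself.
Base cases: C(0) = 1, C(1) = 1
Recurrence: C(k) = 1 + C(k-1) + C(k-2)
  C(2) = 1 + C(1) + C(0) = 1 + 1 + 1 = 3
  C(3) = 1 + C(2) + C(1) = 1 + 3 + 1 = 5
  C(4) = 1 + C(3) + C(2) = 1 + 5 + 3 = 9
  C(5) = 1 + C(4) + C(3) = 1 + 9 + 5 = 15
  C(6) = 1 + C(5) + C(4) = 1 + 15 + 9 = 25
  C(7) = 1 + C(6) + C(5) = 1 + 25 + 15 = 41
  C(8) = 1 + C(7) + C(6) = 1 + 41 + 25 = 67
Total calls = C(8) = 67


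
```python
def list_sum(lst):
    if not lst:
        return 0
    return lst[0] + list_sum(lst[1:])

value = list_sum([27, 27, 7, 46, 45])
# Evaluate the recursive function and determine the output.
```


list_sum([27, 27, 7, 46, 45])
= 27 + list_sum([27, 7, 46, 45])
= 27 + 27 + list_sum([7, 46, 45])
= 27 + 27 + 7 + list_sum([46, 45])
= 27 + 27 + 7 + 46 + list_sum([45])
= 27 + 27 + 7 + 46 + 45 + list_sum([])
= 27 + 27 + 7 + 46 + 45 + 0
= 152


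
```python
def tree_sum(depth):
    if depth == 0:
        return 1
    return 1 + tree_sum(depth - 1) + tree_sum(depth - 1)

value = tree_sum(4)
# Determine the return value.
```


tree_sum(4)
= 1 + tree_sum(3) + tree_sum(3)
= 1 + 2 * tree_sum(3)
tree_sum(k) = 2^(k+1) - 1
tree_sum(0) = 1
tree_sum(1) = 3
tree_sum(2) = 7
tree_sum(3) = 15
tree_sum(4) = 31
tree_sum(4) = 2^5 - 1 = 31


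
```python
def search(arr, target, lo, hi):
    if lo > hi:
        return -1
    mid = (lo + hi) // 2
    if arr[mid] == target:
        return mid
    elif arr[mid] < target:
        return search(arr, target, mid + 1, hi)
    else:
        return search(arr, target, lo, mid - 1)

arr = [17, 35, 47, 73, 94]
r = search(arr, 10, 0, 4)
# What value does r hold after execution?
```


search(arr, 10, 0, 4)
lo=0, hi=4, mid=2, arr[mid]=47
47 > 10, search left half
lo=0, hi=1, mid=0, arr[mid]=17
17 > 10, search left half
lo > hi, target not found, return -1
= -1


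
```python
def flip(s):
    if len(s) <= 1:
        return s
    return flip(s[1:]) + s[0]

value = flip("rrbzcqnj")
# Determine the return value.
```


flip("rrbzcqnj")
= flip("rbzcqnj") + "r"
= flip("bzcqnj") + "r" + "r"
= flip("zcqnj") + "b" + "r" + "r"
= flip("cqnj") + "z" + "b" + "r" + "r"
= flip("qnj") + "c" + "z" + "b" + "r" + "r"
= flip("nj") + "q" + "c" + "z" + "b" + "r" + "r"
= flip("j") + "n" + "q" + "c" + "z" + "b" + "r" + "r"
= "j" + "n" + "q" + "c" + "z" + "b" + "r" + "r"
= "jnqczbrr"


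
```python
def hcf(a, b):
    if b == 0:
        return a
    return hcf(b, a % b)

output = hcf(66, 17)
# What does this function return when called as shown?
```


hcf(66, 17)
= hcf(17, 66 % 17) = hcf(17, 15)
= hcf(15, 17 % 15) = hcf(15, 2)
= hcf(2, 15 % 2) = hcf(2, 1)
= hcf(1, 2 % 1) = hcf(1, 0)
b == 0, return a = 1


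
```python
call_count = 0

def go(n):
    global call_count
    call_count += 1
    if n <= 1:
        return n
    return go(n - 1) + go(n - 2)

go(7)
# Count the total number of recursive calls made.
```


go(7) calls go(6) and go(5); each non-base call branches into two more.
Let C(k) = total number of calls made by go(k), including the call to go(k) itself.
Base cases: C(0) = 1, C(1) = 1
Recurrence: C(k) = 1 + C(k-1) + C(k-2)
  C(2) = 1 + C(1) + C(0) = 1 + 1 + 1 = 3
  C(3) = 1 + C(2) + C(1) = 1 + 3 + 1 = 5
  C(4) = 1 + C(3) + C(2) = 1 + 5 + 3 = 9
  C(5) = 1 + C(4) + C(3) = 1 + 9 + 5 = 15
  C(6) = 1 + C(5) + C(4) = 1 + 15 + 9 = 25
  C(7) = 1 + C(6) + C(5) = 1 + 25 + 15 = 41
Total calls = C(7) = 41


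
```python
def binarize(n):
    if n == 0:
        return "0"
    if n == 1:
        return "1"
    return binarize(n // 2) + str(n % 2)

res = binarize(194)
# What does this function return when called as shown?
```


binarize(194)
= binarize(97) + "0"
= binarize(48) + "1" + "0"
= binarize(24) + "0" + "1" + "0"
= binarize(12) + "0" + "0" + "1" + "0"
= binarize(6) + "0" + "0" + "0" + "1" + "0"
= binarize(3) + "0" + "0" + "0" + "0" + "1" + "0"
= binarize(1) + "1" + "0" + "0" + "0" + "0" + "1" + "0"
= "1" + "1" + "0" + "0" + "0" + "0" + "1" + "0"
= "11000010"


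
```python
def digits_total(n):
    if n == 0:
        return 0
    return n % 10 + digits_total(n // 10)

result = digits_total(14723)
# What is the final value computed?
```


digits_total(14723)
= 3 + digits_total(1472)
= 3 + 2 + digits_total(147)
= 3 + 2 + 7 + digits_total(14)
= 3 + 2 + 7 + 4 + digits_total(1)
= 3 + 2 + 7 + 4 + 1 + digits_total(0)
= 3 + 2 + 7 + 4 + 1 + 0
= 17


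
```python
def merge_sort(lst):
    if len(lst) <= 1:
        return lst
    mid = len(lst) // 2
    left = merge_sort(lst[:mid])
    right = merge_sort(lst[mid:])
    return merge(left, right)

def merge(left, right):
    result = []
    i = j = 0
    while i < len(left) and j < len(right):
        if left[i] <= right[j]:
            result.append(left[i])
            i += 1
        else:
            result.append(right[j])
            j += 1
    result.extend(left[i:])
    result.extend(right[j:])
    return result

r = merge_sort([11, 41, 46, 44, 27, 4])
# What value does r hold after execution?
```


merge_sort([11, 41, 46, 44, 27, 4])
Split into [11, 41, 46] and [44, 27, 4]
Left sorted: [11, 41, 46]
Right sorted: [4, 27, 44]
Merge [11, 41, 46] and [4, 27, 44]
= [4, 11, 27, 41, 44, 46]


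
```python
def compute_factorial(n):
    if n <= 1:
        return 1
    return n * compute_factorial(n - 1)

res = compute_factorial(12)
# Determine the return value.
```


compute_factorial(12)
= 12 * compute_factorial(11)
= 12 * 11 * compute_factorial(10)
= 12 * 11 * 10 * compute_factorial(9)
= 12 * 11 * 10 * 9 * compute_factorial(8)
= 12 * 11 * 10 * 9 * 8 * compute_factorial(7)
= 12 * 11 * 10 * 9 * 8 * 7 * compute_factorial(6)
= 12 * 11 * 10 * 9 * 8 * 7 * 6 * compute_factorial(5)
= 12 * 11 * 10 * 9 * 8 * 7 * 6 * 5 * compute_factorial(4)
= 12 * 11 * 10 * 9 * 8 * 7 * 6 * 5 * 4 * compute_factorial(3)
= 12 * 11 * 10 * 9 * 8 * 7 * 6 * 5 * 4 * 3 * compute_factorial(2)
= 12 * 11 * 10 * 9 * 8 * 7 * 6 * 5 * 4 * 3 * 2 * compute_factorial(1)
= 12 * 11 * 10 * 9 * 8 * 7 * 6 * 5 * 4 * 3 * 2 * 1
= 479001600


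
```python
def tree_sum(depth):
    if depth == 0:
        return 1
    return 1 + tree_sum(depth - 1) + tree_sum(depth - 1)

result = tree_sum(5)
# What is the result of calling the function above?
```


tree_sum(5)
= 1 + tree_sum(4) + tree_sum(4)
= 1 + 2 * tree_sum(4)
tree_sum(k) = 2^(k+1) - 1
tree_sum(0) = 1
tree_sum(1) = 3
tree_sum(2) = 7
tree_sum(3) = 15
tree_sum(4) = 31
tree_sum(5) = 2^6 - 1 = 63


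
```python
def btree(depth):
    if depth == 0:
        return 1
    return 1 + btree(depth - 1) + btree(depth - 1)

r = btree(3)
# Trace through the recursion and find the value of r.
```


btree(3)
= 1 + btree(2) + btree(2)
= 1 + 2 * btree(2)
btree(k) = 2^(k+1) - 1
btree(0) = 1
btree(1) = 3
btree(2) = 7
btree(3) = 15
btree(3) = 2^4 - 1 = 15


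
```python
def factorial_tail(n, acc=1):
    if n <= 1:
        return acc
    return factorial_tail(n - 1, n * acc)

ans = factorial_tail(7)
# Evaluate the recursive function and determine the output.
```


factorial_tail(7, 1)
= factorial_tail(6, 7 * 1) = factorial_tail(6, 7)
= factorial_tail(5, 6 * 7) = factorial_tail(5, 42)
= factorial_tail(4, 5 * 42) = factorial_tail(4, 210)
= factorial_tail(3, 4 * 210) = factorial_tail(3, 840)
= factorial_tail(2, 3 * 840) = factorial_tail(2, 2520)
= factorial_tail(1, 2 * 2520) = factorial_tail(1, 5040)
n <= 1, return acc = 5040


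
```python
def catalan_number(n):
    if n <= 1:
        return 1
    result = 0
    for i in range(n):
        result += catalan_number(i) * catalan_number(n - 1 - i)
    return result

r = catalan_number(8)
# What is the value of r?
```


catalan_number(8)
= sum of catalan_number(i) * catalan_number(8-1-i) for i in 0..7
First compute sub-values bottom-up:
  catalan_number(0) = 1, catalan_number(1) = 1
  catalan_number(2) = 1*1 + 1*1 = 2
  catalan_number(3) = 1*2 + 1*1 + 2*1 = 5
  catalan_number(4) = 1*5 + 1*2 + 2*1 + 5*1 = 14
  catalan_number(5) = 1*14 + 1*5 + 2*2 + 5*1 + 14*1 = 42
  catalan_number(6) = 1*42 + 1*14 + 2*5 + 5*2 + 14*1 + 42*1 = 132
  catalan_number(7) = 1*132 + 1*42 + 2*14 + 5*5 + 14*2 + 42*1 + 132*1 = 429
Now catalan_number(8):
  catalan_number(0)*catalan_number(7) = 1*429 = 429
  catalan_number(1)*catalan_number(6) = 1*132 = 132
  catalan_number(2)*catalan_number(5) = 2*42 = 84
  catalan_number(3)*catalan_number(4) = 5*14 = 70
  catalan_number(4)*catalan_number(3) = 14*5 = 70
  catalan_number(5)*catalan_number(2) = 42*2 = 84
  catalan_number(6)*catalan_number(1) = 132*1 = 132
  catalan_number(7)*catalan_number(0) = 429*1 = 429
= 429 + 132 + 84 + 70 + 70 + 84 + 132 + 429
= 1430


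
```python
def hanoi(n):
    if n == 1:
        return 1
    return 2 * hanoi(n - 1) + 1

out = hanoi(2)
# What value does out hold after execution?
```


hanoi(2)
= 2 * hanoi(1) + 1
Now compute bottom-up:
hanoi(1) = 1
hanoi(2) = 2 * 1 + 1 = 3
= 3


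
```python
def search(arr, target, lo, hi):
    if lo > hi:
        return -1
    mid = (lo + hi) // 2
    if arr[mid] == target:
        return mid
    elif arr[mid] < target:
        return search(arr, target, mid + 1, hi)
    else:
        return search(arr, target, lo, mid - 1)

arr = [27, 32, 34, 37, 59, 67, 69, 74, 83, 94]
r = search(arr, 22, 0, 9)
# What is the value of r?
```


search(arr, 22, 0, 9)
lo=0, hi=9, mid=4, arr[mid]=59
59 > 22, search left half
lo=0, hi=3, mid=1, arr[mid]=32
32 > 22, search left half
lo=0, hi=0, mid=0, arr[mid]=27
27 > 22, search left half
lo > hi, target not found, return -1
= -1


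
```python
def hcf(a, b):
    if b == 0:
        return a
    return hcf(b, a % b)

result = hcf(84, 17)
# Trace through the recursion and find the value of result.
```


hcf(84, 17)
= hcf(17, 84 % 17) = hcf(17, 16)
= hcf(16, 17 % 16) = hcf(16, 1)
= hcf(1, 16 % 1) = hcf(1, 0)
b == 0, return a = 1


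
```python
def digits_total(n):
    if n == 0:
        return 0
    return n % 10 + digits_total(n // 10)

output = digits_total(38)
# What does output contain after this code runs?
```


digits_total(38)
= 8 + digits_total(3)
= 8 + 3 + digits_total(0)
= 8 + 3 + 0
= 11


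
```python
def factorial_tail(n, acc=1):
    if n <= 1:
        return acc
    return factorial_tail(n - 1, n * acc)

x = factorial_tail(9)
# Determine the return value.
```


factorial_tail(9, 1)
= factorial_tail(8, 9 * 1) = factorial_tail(8, 9)
= factorial_tail(7, 8 * 9) = factorial_tail(7, 72)
= factorial_tail(6, 7 * 72) = factorial_tail(6, 504)
= factorial_tail(5, 6 * 504) = factorial_tail(5, 3024)
= factorial_tail(4, 5 * 3024) = factorial_tail(4, 15120)
= factorial_tail(3, 4 * 15120) = factorial_tail(3, 60480)
= factorial_tail(2, 3 * 60480) = factorial_tail(2, 181440)
= factorial_tail(1, 2 * 181440) = factorial_tail(1, 362880)
n <= 1, return acc = 362880


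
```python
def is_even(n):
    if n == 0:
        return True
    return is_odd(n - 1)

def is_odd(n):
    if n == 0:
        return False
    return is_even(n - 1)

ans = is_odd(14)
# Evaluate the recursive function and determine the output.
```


is_odd(14)
= is_even(13)
= is_odd(12)
= is_even(11)
= is_odd(10)
= is_even(9)
= is_odd(8)
= is_even(7)
= is_odd(6)
= is_even(5)
= is_odd(4)
= is_even(3)
= is_odd(2)
= is_even(1)
= is_odd(0)
n == 0: return False
= False


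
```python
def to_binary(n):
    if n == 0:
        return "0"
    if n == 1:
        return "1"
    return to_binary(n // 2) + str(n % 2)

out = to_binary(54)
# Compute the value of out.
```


to_binary(54)
= to_binary(27) + "0"
= to_binary(13) + "1" + "0"
= to_binary(6) + "1" + "1" + "0"
= to_binary(3) + "0" + "1" + "1" + "0"
= to_binary(1) + "1" + "0" + "1" + "1" + "0"
= "1" + "1" + "0" + "1" + "1" + "0"
= "110110"


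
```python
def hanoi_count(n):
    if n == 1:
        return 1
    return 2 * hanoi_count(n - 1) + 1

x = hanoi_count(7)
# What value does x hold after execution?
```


hanoi_count(7)
= 2 * hanoi_count(6) + 1
= 2 * (2 * hanoi_count(5) + 1) + 1
= 2 * (2 * (2 * hanoi_count(4) + 1) + 1) + 1
= 2 * (2 * (2 * (2 * hanoi_count(3) + 1) + 1) + 1) + 1
= 2 * (2 * (2 * (2 * (2 * hanoi_count(2) + 1) + 1) + 1) + 1) + 1
= 2 * (2 * (2 * (2 * (2 * (2 * hanoi_count(1) + 1) + 1) + 1) + 1) + 1) + 1
Now compute bottom-up:
hanoi_count(1) = 1
hanoi_count(2) = 2 * 1 + 1 = 3
hanoi_count(3) = 2 * 3 + 1 = 7
hanoi_count(4) = 2 * 7 + 1 = 15
hanoi_count(5) = 2 * 15 + 1 = 31
hanoi_count(6) = 2 * 31 + 1 = 63
hanoi_count(7) = 2 * 63 + 1 = 127
= 127


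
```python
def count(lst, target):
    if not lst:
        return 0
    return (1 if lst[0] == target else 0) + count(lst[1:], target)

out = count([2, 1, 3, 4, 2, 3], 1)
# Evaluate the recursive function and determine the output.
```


count([2, 1, 3, 4, 2, 3], 1)
lst[0]=2 != 1: 0 + count([1, 3, 4, 2, 3], 1)
lst[0]=1 == 1: 1 + count([3, 4, 2, 3], 1)
lst[0]=3 != 1: 0 + count([4, 2, 3], 1)
lst[0]=4 != 1: 0 + count([2, 3], 1)
lst[0]=2 != 1: 0 + count([3], 1)
lst[0]=3 != 1: 0 + count([], 1)
= 1


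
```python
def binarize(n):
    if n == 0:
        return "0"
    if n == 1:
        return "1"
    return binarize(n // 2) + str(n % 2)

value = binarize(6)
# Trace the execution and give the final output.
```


binarize(6)
= binarize(3) + "0"
= binarize(1) + "1" + "0"
= "1" + "1" + "0"
= "110"


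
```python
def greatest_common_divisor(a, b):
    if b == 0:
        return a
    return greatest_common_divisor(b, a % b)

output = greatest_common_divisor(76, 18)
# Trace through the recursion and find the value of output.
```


greatest_common_divisor(76, 18)
= greatest_common_divisor(18, 76 % 18) = greatest_common_divisor(18, 4)
= greatest_common_divisor(4, 18 % 4) = greatest_common_divisor(4, 2)
= greatest_common_divisor(2, 4 % 2) = greatest_common_divisor(2, 0)
b == 0, return a = 2


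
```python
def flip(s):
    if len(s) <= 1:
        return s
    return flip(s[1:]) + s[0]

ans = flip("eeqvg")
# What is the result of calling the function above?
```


flip("eeqvg")
= flip("eqvg") + "e"
= flip("qvg") + "e" + "e"
= flip("vg") + "q" + "e" + "e"
= flip("g") + "v" + "q" + "e" + "e"
= "g" + "v" + "q" + "e" + "e"
= "gvqee"


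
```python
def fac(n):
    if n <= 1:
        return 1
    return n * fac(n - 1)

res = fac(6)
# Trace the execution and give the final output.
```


fac(6)
= 6 * fac(5)
= 6 * 5 * fac(4)
= 6 * 5 * 4 * fac(3)
= 6 * 5 * 4 * 3 * fac(2)
= 6 * 5 * 4 * 3 * 2 * fac(1)
= 6 * 5 * 4 * 3 * 2 * 1
= 720


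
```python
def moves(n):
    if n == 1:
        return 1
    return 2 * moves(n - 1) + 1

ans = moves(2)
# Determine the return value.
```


moves(2)
= 2 * moves(1) + 1
Now compute bottom-up:
moves(1) = 1
moves(2) = 2 * 1 + 1 = 3
= 3


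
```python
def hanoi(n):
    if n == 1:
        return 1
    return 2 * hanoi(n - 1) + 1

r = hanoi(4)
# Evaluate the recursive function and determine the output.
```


hanoi(4)
= 2 * hanoi(3) + 1
= 2 * (2 * hanoi(2) + 1) + 1
= 2 * (2 * (2 * hanoi(1) + 1) + 1) + 1
Now compute bottom-up:
hanoi(1) = 1
hanoi(2) = 2 * 1 + 1 = 3
hanoi(3) = 2 * 3 + 1 = 7
hanoi(4) = 2 * 7 + 1 = 15
= 15


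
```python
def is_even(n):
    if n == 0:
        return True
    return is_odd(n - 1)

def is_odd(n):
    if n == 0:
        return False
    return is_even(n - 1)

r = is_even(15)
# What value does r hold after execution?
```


is_even(15)
= is_odd(14)
= is_even(13)
= is_odd(12)
= is_even(11)
= is_odd(10)
= is_even(9)
= is_odd(8)
= is_even(7)
= is_odd(6)
= is_even(5)
= is_odd(4)
= is_even(3)
= is_odd(2)
= is_even(1)
= is_odd(0)
n == 0: return False
= False


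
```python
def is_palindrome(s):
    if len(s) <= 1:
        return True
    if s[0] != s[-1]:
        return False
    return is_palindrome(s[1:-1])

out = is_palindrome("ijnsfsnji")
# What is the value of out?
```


is_palindrome("ijnsfsnji")
"ijnsfsnji": s[0]='i' == s[-1]='i' -> is_palindrome("jnsfsnj")
"jnsfsnj": s[0]='j' == s[-1]='j' -> is_palindrome("nsfsn")
"nsfsn": s[0]='n' == s[-1]='n' -> is_palindrome("sfs")
"sfs": s[0]='s' == s[-1]='s' -> is_palindrome("f")
"f": len <= 1 -> True
= True


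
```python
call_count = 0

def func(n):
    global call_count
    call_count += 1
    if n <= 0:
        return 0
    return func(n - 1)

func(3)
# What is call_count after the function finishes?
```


func(3) calls func(2) calls ... calls func(0)
Total calls: 3 + 1 (for base case) = 4


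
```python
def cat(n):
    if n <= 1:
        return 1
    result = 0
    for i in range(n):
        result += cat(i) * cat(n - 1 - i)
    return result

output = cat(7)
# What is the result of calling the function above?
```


cat(7)
= sum of cat(i) * cat(7-1-i) for i in 0..6
First compute sub-values bottom-up:
  cat(0) = 1, cat(1) = 1
  cat(2) = 1*1 + 1*1 = 2
  cat(3) = 1*2 + 1*1 + 2*1 = 5
  cat(4) = 1*5 + 1*2 + 2*1 + 5*1 = 14
  cat(5) = 1*14 + 1*5 + 2*2 + 5*1 + 14*1 = 42
  cat(6) = 1*42 + 1*14 + 2*5 + 5*2 + 14*1 + 42*1 = 132
Now cat(7):
  cat(0)*cat(6) = 1*132 = 132
  cat(1)*cat(5) = 1*42 = 42
  cat(2)*cat(4) = 2*14 = 28
  cat(3)*cat(3) = 5*5 = 25
  cat(4)*cat(2) = 14*2 = 28
  cat(5)*cat(1) = 42*1 = 42
  cat(6)*cat(0) = 132*1 = 132
= 132 + 42 + 28 + 25 + 28 + 42 + 132
= 429


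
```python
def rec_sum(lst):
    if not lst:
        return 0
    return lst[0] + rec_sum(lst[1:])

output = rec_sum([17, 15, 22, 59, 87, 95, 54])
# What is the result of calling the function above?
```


rec_sum([17, 15, 22, 59, 87, 95, 54])
= 17 + rec_sum([15, 22, 59, 87, 95, 54])
= 17 + 15 + rec_sum([22, 59, 87, 95, 54])
= 17 + 15 + 22 + rec_sum([59, 87, 95, 54])
= 17 + 15 + 22 + 59 + rec_sum([87, 95, 54])
= 17 + 15 + 22 + 59 + 87 + rec_sum([95, 54])
= 17 + 15 + 22 + 59 + 87 + 95 + rec_sum([54])
= 17 + 15 + 22 + 59 + 87 + 95 + 54 + rec_sum([])
= 17 + 15 + 22 + 59 + 87 + 95 + 54 + 0
= 349


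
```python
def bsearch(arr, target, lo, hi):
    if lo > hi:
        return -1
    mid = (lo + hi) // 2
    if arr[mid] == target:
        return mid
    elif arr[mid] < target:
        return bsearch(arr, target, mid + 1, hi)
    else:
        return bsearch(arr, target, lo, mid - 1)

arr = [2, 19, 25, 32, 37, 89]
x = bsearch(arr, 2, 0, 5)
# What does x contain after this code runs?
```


bsearch(arr, 2, 0, 5)
lo=0, hi=5, mid=2, arr[mid]=25
25 > 2, search left half
lo=0, hi=1, mid=0, arr[mid]=2
arr[0] == 2, found at index 0
= 0


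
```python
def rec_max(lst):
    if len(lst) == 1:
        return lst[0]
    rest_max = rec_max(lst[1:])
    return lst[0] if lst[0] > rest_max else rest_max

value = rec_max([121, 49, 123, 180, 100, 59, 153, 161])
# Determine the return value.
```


rec_max([121, 49, 123, 180, 100, 59, 153, 161])
= compare 121 with rec_max([49, 123, 180, 100, 59, 153, 161])
= compare 49 with rec_max([123, 180, 100, 59, 153, 161])
= compare 123 with rec_max([180, 100, 59, 153, 161])
= compare 180 with rec_max([100, 59, 153, 161])
= compare 100 with rec_max([59, 153, 161])
= compare 59 with rec_max([153, 161])
= compare 153 with rec_max([161])
Base: rec_max([161]) = 161
compare 153 with 161: max = 161
compare 59 with 161: max = 161
compare 100 with 161: max = 161
compare 180 with 161: max = 180
compare 123 with 180: max = 180
compare 49 with 180: max = 180
compare 121 with 180: max = 180
= 180


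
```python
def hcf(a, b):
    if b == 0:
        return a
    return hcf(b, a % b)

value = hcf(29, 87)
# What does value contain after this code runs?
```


hcf(29, 87)
= hcf(87, 29 % 87) = hcf(87, 29)
= hcf(29, 87 % 29) = hcf(29, 0)
b == 0, return a = 29


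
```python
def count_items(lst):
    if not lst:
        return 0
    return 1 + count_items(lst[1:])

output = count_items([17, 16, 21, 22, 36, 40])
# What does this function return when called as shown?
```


count_items([17, 16, 21, 22, 36, 40])
= 1 + count_items([16, 21, 22, 36, 40])
= 1 + 1 + count_items([21, 22, 36, 40])
= 1 + 1 + 1 + count_items([22, 36, 40])
= 1 + 1 + 1 + 1 + count_items([36, 40])
= 1 + 1 + 1 + 1 + 1 + count_items([40])
= 1 + 1 + 1 + 1 + 1 + 1 + count_items([])
= 1 + 1 + 1 + 1 + 1 + 1 + 0
= 6


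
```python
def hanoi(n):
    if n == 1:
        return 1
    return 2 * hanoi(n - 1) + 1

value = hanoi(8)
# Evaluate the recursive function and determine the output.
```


hanoi(8)
= 2 * hanoi(7) + 1
= 2 * (2 * hanoi(6) + 1) + 1
= 2 * (2 * (2 * hanoi(5) + 1) + 1) + 1
= 2 * (2 * (2 * (2 * hanoi(4) + 1) + 1) + 1) + 1
= 2 * (2 * (2 * (2 * (2 * hanoi(3) + 1) + 1) + 1) + 1) + 1
= 2 * (2 * (2 * (2 * (2 * (2 * hanoi(2) + 1) + 1) + 1) + 1) + 1) + 1
= 2 * (2 * (2 * (2 * (2 * (2 * (2 * hanoi(1) + 1) + 1) + 1) + 1) + 1) + 1) + 1
Now compute bottom-up:
hanoi(1) = 1
hanoi(2) = 2 * 1 + 1 = 3
hanoi(3) = 2 * 3 + 1 = 7
hanoi(4) = 2 * 7 + 1 = 15
hanoi(5) = 2 * 15 + 1 = 31
hanoi(6) = 2 * 31 + 1 = 63
hanoi(7) = 2 * 63 + 1 = 127
hanoi(8) = 2 * 127 + 1 = 255
= 255


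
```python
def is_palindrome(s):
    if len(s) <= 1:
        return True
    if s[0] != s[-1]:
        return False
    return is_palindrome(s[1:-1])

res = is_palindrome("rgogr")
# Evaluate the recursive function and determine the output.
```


is_palindrome("rgogr")
"rgogr": s[0]='r' == s[-1]='r' -> is_palindrome("gog")
"gog": s[0]='g' == s[-1]='g' -> is_palindrome("o")
"o": len <= 1 -> True
= True


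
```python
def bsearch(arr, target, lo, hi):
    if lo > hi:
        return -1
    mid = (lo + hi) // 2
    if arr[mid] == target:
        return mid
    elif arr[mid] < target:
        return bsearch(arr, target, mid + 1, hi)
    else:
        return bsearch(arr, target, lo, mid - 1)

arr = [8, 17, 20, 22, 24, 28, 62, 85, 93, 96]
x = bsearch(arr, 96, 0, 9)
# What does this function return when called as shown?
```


bsearch(arr, 96, 0, 9)
lo=0, hi=9, mid=4, arr[mid]=24
24 < 96, search right half
lo=5, hi=9, mid=7, arr[mid]=85
85 < 96, search right half
lo=8, hi=9, mid=8, arr[mid]=93
93 < 96, search right half
lo=9, hi=9, mid=9, arr[mid]=96
arr[9] == 96, found at index 9
= 9


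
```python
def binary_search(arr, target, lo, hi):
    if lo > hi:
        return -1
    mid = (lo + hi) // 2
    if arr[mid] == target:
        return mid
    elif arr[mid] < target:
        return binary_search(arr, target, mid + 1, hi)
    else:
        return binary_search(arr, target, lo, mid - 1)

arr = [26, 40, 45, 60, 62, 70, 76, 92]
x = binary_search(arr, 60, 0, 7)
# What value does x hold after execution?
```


binary_search(arr, 60, 0, 7)
lo=0, hi=7, mid=3, arr[mid]=60
arr[3] == 60, found at index 3
= 3


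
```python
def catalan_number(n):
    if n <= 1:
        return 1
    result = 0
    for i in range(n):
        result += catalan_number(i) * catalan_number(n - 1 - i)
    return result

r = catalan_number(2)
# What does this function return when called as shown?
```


catalan_number(2)
= sum of catalan_number(i) * catalan_number(2-1-i) for i in 0..1
  catalan_number(0)*catalan_number(1) = 1*1 = 1
  catalan_number(1)*catalan_number(0) = 1*1 = 1
= 1 + 1
= 2


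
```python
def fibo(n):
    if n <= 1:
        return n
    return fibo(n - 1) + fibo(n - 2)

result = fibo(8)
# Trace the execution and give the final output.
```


fibo(8)
= fibo(7) + fibo(6)
= (fibo(6) + fibo(5)) + fibo(6)
Computing bottom-up: fibo(0)=0, fibo(1)=1, fibo(2)=1, fibo(3)=2, fibo(4)=3, fibo(5)=5, fibo(6)=8, fibo(7)=13, fibo(8)=21
= 21


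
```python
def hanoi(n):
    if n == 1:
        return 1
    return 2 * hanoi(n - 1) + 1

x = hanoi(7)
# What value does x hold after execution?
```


hanoi(7)
= 2 * hanoi(6) + 1
= 2 * (2 * hanoi(5) + 1) + 1
= 2 * (2 * (2 * hanoi(4) + 1) + 1) + 1
= 2 * (2 * (2 * (2 * hanoi(3) + 1) + 1) + 1) + 1
= 2 * (2 * (2 * (2 * (2 * hanoi(2) + 1) + 1) + 1) + 1) + 1
= 2 * (2 * (2 * (2 * (2 * (2 * hanoi(1) + 1) + 1) + 1) + 1) + 1) + 1
Now compute bottom-up:
hanoi(1) = 1
hanoi(2) = 2 * 1 + 1 = 3
hanoi(3) = 2 * 3 + 1 = 7
hanoi(4) = 2 * 7 + 1 = 15
hanoi(5) = 2 * 15 + 1 = 31
hanoi(6) = 2 * 31 + 1 = 63
hanoi(7) = 2 * 63 + 1 = 127
= 127


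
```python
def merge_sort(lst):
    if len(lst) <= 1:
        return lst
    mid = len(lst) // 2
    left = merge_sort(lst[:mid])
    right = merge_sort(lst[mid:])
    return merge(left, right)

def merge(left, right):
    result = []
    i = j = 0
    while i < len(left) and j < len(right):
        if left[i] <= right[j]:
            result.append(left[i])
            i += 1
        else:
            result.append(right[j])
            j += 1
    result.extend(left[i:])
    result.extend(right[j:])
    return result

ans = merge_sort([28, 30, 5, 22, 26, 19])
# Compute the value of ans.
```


merge_sort([28, 30, 5, 22, 26, 19])
Split into [28, 30, 5] and [22, 26, 19]
Left sorted: [5, 28, 30]
Right sorted: [19, 22, 26]
Merge [5, 28, 30] and [19, 22, 26]
= [5, 19, 22, 26, 28, 30]


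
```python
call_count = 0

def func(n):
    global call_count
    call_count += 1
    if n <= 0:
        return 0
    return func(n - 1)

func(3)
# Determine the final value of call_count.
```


func(3) calls func(2) calls ... calls func(0)
Total calls: 3 + 1 (for base case) = 4


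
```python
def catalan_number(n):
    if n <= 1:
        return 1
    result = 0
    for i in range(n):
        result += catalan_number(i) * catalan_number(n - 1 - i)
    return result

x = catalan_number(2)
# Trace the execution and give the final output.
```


catalan_number(2)
= sum of catalan_number(i) * catalan_number(2-1-i) for i in 0..1
  catalan_number(0)*catalan_number(1) = 1*1 = 1
  catalan_number(1)*catalan_number(0) = 1*1 = 1
= 1 + 1
= 2


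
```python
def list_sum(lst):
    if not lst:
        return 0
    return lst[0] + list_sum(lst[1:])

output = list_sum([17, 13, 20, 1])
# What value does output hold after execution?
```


list_sum([17, 13, 20, 1])
= 17 + list_sum([13, 20, 1])
= 17 + 13 + list_sum([20, 1])
= 17 + 13 + 20 + list_sum([1])
= 17 + 13 + 20 + 1 + list_sum([])
= 17 + 13 + 20 + 1 + 0
= 51


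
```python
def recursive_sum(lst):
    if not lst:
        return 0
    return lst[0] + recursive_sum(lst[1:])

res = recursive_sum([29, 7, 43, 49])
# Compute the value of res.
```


recursive_sum([29, 7, 43, 49])
= 29 + recursive_sum([7, 43, 49])
= 29 + 7 + recursive_sum([43, 49])
= 29 + 7 + 43 + recursive_sum([49])
= 29 + 7 + 43 + 49 + recursive_sum([])
= 29 + 7 + 43 + 49 + 0
= 128


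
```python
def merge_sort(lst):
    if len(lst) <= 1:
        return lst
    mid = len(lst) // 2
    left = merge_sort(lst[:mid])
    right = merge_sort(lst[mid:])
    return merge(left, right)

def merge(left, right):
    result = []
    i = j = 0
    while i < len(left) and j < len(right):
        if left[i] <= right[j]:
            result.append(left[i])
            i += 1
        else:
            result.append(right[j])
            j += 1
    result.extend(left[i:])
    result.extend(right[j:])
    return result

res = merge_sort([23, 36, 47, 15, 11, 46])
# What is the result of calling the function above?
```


merge_sort([23, 36, 47, 15, 11, 46])
Split into [23, 36, 47] and [15, 11, 46]
Left sorted: [23, 36, 47]
Right sorted: [11, 15, 46]
Merge [23, 36, 47] and [11, 15, 46]
= [11, 15, 23, 36, 46, 47]


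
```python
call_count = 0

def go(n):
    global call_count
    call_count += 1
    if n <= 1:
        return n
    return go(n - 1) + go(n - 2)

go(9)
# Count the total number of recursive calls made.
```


go(9) calls go(8) and go(7); each non-base call branches into two more.
Let C(k) = total number of calls made by go(k), including the call to go(k) itself.
Base cases: C(0) = 1, C(1) = 1
Recurrence: C(k) = 1 + C(k-1) + C(k-2)
  C(2) = 1 + C(1) + C(0) = 1 + 1 + 1 = 3
  C(3) = 1 + C(2) + C(1) = 1 + 3 + 1 = 5
  C(4) = 1 + C(3) + C(2) = 1 + 5 + 3 = 9
  C(5) = 1 + C(4) + C(3) = 1 + 9 + 5 = 15
  C(6) = 1 + C(5) + C(4) = 1 + 15 + 9 = 25
  C(7) = 1 + C(6) + C(5) = 1 + 25 + 15 = 41
  C(8) = 1 + C(7) + C(6) = 1 + 41 + 25 = 67
  C(9) = 1 + C(8) + C(7) = 1 + 67 + 41 = 109
Total calls = C(9) = 109


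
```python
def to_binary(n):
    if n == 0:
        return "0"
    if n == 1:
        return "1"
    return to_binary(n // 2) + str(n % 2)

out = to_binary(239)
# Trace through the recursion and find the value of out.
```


to_binary(239)
= to_binary(119) + "1"
= to_binary(59) + "1" + "1"
= to_binary(29) + "1" + "1" + "1"
= to_binary(14) + "1" + "1" + "1" + "1"
= to_binary(7) + "0" + "1" + "1" + "1" + "1"
= to_binary(3) + "1" + "0" + "1" + "1" + "1" + "1"
= to_binary(1) + "1" + "1" + "0" + "1" + "1" + "1" + "1"
= "1" + "1" + "1" + "0" + "1" + "1" + "1" + "1"
= "11101111"


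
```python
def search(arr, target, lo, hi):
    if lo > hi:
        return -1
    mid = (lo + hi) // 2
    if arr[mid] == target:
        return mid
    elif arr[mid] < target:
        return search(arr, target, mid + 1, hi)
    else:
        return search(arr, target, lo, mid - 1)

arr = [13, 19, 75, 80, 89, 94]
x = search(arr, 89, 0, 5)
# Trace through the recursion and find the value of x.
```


search(arr, 89, 0, 5)
lo=0, hi=5, mid=2, arr[mid]=75
75 < 89, search right half
lo=3, hi=5, mid=4, arr[mid]=89
arr[4] == 89, found at index 4
= 4


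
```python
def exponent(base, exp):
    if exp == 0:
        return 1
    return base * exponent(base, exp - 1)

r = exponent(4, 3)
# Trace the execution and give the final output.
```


exponent(4, 3)
= 4 * exponent(4, 2)
= 4 * 4 * exponent(4, 1)
= 4 * 4 * 4 * exponent(4, 0)
= 4 * 4 * 4 * 1
= 64


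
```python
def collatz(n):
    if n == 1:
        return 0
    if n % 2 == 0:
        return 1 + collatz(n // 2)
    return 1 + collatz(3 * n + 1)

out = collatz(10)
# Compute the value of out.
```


collatz(10)
10 is even -> collatz(5)
5 is odd -> 3*5+1 = 16 -> collatz(16)
16 is even -> collatz(8)
8 is even -> collatz(4)
4 is even -> collatz(2)
2 is even -> collatz(1)
Reached 1 after 6 steps
= 6


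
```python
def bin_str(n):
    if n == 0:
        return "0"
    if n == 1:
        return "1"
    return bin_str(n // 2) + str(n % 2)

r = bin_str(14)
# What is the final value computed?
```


bin_str(14)
= bin_str(7) + "0"
= bin_str(3) + "1" + "0"
= bin_str(1) + "1" + "1" + "0"
= "1" + "1" + "1" + "0"
= "1110"


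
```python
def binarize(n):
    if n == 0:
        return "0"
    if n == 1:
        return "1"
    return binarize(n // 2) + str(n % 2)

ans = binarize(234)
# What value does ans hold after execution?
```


binarize(234)
= binarize(117) + "0"
= binarize(58) + "1" + "0"
= binarize(29) + "0" + "1" + "0"
= binarize(14) + "1" + "0" + "1" + "0"
= binarize(7) + "0" + "1" + "0" + "1" + "0"
= binarize(3) + "1" + "0" + "1" + "0" + "1" + "0"
= binarize(1) + "1" + "1" + "0" + "1" + "0" + "1" + "0"
= "1" + "1" + "1" + "0" + "1" + "0" + "1" + "0"
= "11101010"


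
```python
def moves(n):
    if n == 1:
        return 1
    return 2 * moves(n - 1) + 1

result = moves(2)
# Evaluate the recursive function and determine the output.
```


moves(2)
= 2 * moves(1) + 1
Now compute bottom-up:
moves(1) = 1
moves(2) = 2 * 1 + 1 = 3
= 3
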